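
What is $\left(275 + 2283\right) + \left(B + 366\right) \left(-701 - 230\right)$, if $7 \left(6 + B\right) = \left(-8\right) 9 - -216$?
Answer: $-351754$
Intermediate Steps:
$B = \frac{102}{7}$ ($B = -6 + \frac{\left(-8\right) 9 - -216}{7} = -6 + \frac{-72 + 216}{7} = -6 + \frac{1}{7} \cdot 144 = -6 + \frac{144}{7} = \frac{102}{7} \approx 14.571$)
$\left(275 + 2283\right) + \left(B + 366\right) \left(-701 - 230\right) = \left(275 + 2283\right) + \left(\frac{102}{7} + 366\right) \left(-701 - 230\right) = 2558 + \frac{2664}{7} \left(-931\right) = 2558 - 354312 = -351754$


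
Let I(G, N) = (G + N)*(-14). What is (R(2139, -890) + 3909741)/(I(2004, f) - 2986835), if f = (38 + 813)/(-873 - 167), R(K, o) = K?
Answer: -678059200/522579121 ≈ -1.2975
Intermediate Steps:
f = -851/1040 (f = 851/(-1040) = 851*(-1/1040) = -851/1040 ≈ -0.81827)
I(G, N) = -14*G - 14*N
(R(2139, -890) + 3909741)/(I(2004, f) - 2986835) = (2139 + 3909741)/((-14*2004 - 14*(-851/1040)) - 2986835) = 3911880/((-28056 + 5957/520) - 2986835) = 3911880/(-14583163/520 - 2986835) = 3911880/(-1567737363/520) = 3911880*(-520/1567737363) = -678059200/522579121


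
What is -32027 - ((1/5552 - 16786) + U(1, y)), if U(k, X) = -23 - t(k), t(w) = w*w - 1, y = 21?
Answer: -84490337/5552 ≈ -15218.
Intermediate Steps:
t(w) = -1 + w² (t(w) = w² - 1 = -1 + w²)
U(k, X) = -22 - k² (U(k, X) = -23 - (-1 + k²) = -23 + (1 - k²) = -22 - k²)
-32027 - ((1/5552 - 16786) + U(1, y)) = -32027 - ((1/5552 - 16786) + (-22 - 1*1²)) = -32027 - ((1/5552 - 16786) + (-22 - 1*1)) = -32027 - (-93195871/5552 + (-22 - 1)) = -32027 - (-93195871/5552 - 23) = -32027 - 1*(-93323567/5552) = -32027 + 93323567/5552 = -84490337/5552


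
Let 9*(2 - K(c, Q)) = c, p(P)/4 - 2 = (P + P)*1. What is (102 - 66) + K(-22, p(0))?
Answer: 364/9 ≈ 40.444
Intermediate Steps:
p(P) = 8 + 8*P (p(P) = 8 + 4*((P + P)*1) = 8 + 4*((2*P)*1) = 8 + 4*(2*P) = 8 + 8*P)
K(c, Q) = 2 - c/9
(102 - 66) + K(-22, p(0)) = (102 - 66) + (2 - ⅑*(-22)) = 36 + (2 + 22/9) = 36 + 40/9 = 364/9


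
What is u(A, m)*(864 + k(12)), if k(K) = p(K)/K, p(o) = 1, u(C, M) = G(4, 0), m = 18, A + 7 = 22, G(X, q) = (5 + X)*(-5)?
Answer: -155535/4 ≈ -38884.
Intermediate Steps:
G(X, q) = -25 - 5*X
A = 15 (A = -7 + 22 = 15)
u(C, M) = -45 (u(C, M) = -25 - 5*4 = -25 - 20 = -45)
k(K) = 1/K
u(A, m)*(864 + k(12)) = -45*(864 + 1/12) = -45*10369/12 = -155535/4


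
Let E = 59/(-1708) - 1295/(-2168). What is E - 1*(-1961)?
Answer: 1815889283/925736 ≈ 1961.6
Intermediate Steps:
E = 520987/925736 (E = 59*(-1/1708) - 1295*(-1/2168) = -59/1708 + 1295/2168 = 520987/925736 ≈ 0.56278)
E - 1*(-1961) = 520987/925736 - 1*(-1961) = 520987/925736 + 1961 = 1815889283/925736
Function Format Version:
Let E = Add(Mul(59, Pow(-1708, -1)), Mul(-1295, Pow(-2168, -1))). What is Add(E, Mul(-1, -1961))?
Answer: Rational(1815889283, 925736) ≈ 1961.6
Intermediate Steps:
E = Rational(520987, 925736) (E = Add(Mul(59, Rational(-1, 1708)), Mul(-1295, Rational(-1, 2168))) = Add(Rational(-59, 1708), Rational(1295, 2168)) = Rational(520987, 925736) ≈ 0.56278)
Add(E, Mul(-1, -1961)) = Add(Rational(520987, 925736), Mul(-1, -1961)) = Add(Rational(520987, 925736), 1961) = Rational(1815889283, 925736)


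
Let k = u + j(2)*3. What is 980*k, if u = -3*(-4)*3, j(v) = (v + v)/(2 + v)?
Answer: 38220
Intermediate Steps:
j(v) = 2*v/(2 + v) (j(v) = (2*v)/(2 + v) = 2*v/(2 + v))
u = 36 (u = 12*3 = 36)
k = 39 (k = 36 + (2*2/(2 + 2))*3 = 36 + (2*2/4)*3 = 36 + (2*2*(¼))*3 = 36 + 1*3 = 36 + 3 = 39)
980*k = 980*39 = 38220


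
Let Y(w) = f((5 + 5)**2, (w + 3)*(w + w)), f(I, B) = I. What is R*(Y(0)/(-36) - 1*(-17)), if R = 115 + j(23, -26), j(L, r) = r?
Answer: 11392/9 ≈ 1265.8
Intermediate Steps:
Y(w) = 100 (Y(w) = (5 + 5)**2 = 10**2 = 100)
R = 89 (R = 115 - 26 = 89)
R*(Y(0)/(-36) - 1*(-17)) = 89*(100/(-36) - 1*(-17)) = 89*(100*(-1/36) + 17) = 89*(-25/9 + 17) = 89*(128/9) = 11392/9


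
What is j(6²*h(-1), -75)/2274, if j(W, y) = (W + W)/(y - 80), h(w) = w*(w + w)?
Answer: -24/58745 ≈ -0.00040855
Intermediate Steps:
h(w) = 2*w² (h(w) = w*(2*w) = 2*w²)
j(W, y) = 2*W/(-80 + y) (j(W, y) = (2*W)/(-80 + y) = 2*W/(-80 + y))
j(6²*h(-1), -75)/2274 = (2*(6²*(2*(-1)²))/(-80 - 75))/2274 = (2*(36*(2*1))/(-155))*(1/2274) = (2*(36*2)*(-1/155))*(1/2274) = (2*72*(-1/155))*(1/2274) = -144/155*1/2274 = -24/58745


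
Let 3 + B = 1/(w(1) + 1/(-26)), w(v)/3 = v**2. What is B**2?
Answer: 42025/5929 ≈ 7.0880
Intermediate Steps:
w(v) = 3*v**2
B = -205/77 (B = -3 + 1/(3*1**2 + 1/(-26)) = -3 + 1/(3*1 - 1/26) = -3 + 1/(3 - 1/26) = -3 + 1/(77/26) = -3 + 26/77 = -205/77 ≈ -2.6623)
B**2 = (-205/77)**2 = 42025/5929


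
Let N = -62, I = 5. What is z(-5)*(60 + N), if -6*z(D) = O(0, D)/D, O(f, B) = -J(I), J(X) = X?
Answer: 1/3 ≈ 0.33333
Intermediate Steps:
O(f, B) = -5 (O(f, B) = -1*5 = -5)
z(D) = 5/(6*D) (z(D) = -(-5)/(6*D) = 5/(6*D))
z(-5)*(60 + N) = ((5/6)/(-5))*(60 - 62) = ((5/6)*(-1/5))*(-2) = -1/6*(-2) = 1/3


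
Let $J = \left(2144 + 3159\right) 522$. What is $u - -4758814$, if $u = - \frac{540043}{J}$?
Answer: $\frac{13173186575081}{2768166} \approx 4.7588 \cdot 10^{6}$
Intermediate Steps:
$J = 2768166$ ($J = 5303 \cdot 522 = 2768166$)
$u = - \frac{540043}{2768166} \approx -0.19509$
$u - -4758814 = - \frac{540043}{2768166} - -4758814 = - \frac{540043}{2768166} + 4758814 = \frac{13173186575081}{2768166}$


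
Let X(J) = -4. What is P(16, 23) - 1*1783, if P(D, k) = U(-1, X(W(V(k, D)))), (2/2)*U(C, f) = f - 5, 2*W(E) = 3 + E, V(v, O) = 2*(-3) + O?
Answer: -1792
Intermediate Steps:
V(v, O) = -6 + O
W(E) = 3/2 + E/2 (W(E) = (3 + E)/2 = 3/2 + E/2)
U(C, f) = -5 + f (U(C, f) = f - 5 = -5 + f)
P(D, k) = -9 (P(D, k) = -5 - 4 = -9)
P(16, 23) - 1*1783 = -9 - 1*1783 = -9 - 1783 = -1792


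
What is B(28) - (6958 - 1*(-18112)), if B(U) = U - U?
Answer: -25070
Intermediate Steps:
B(U) = 0
B(28) - (6958 - 1*(-18112)) = 0 - (6958 - 1*(-18112)) = 0 - (6958 + 18112) = 0 - 1*25070 = 0 - 25070 = -25070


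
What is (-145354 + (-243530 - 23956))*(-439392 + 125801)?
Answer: 129462908440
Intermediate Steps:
(-145354 + (-243530 - 23956))*(-439392 + 125801) = (-145354 - 267486)*(-313591) = -412840*(-313591) = 129462908440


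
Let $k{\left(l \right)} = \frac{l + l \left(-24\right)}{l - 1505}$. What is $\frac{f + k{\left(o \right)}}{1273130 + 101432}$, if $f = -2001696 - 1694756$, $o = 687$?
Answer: $- \frac{3023681935}{1124391716} \approx -2.6892$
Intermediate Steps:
$f = -3696452$ ($f = -2001696 - 1694756 = -3696452$)
$k{\left(l \right)} = - \frac{23 l}{-1505 + l}$ ($k{\left(l \right)} = \frac{l - 24 l}{-1505 + l} = \frac{\left(-23\right) l}{-1505 + l} = - \frac{23 l}{-1505 + l}$)
$\frac{f + k{\left(o \right)}}{1273130 + 101432} = \frac{-3696452 - \frac{15801}{-1505 + 687}}{1273130 + 101432} = \frac{-3696452 - \frac{15801}{-818}}{1374562} = \left(-3696452 - 15801 \left(- \frac{1}{818}\right)\right) \frac{1}{1374562} = \left(-3696452 + \frac{15801}{818}\right) \frac{1}{1374562} = \left(- \frac{3023681935}{818}\right) \frac{1}{1374562} = - \frac{3023681935}{1124391716}$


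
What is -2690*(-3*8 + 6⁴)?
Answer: -3421680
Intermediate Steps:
-2690*(-3*8 + 6⁴) = -2690*(-24 + 1296) = -2690*1272 = -3421680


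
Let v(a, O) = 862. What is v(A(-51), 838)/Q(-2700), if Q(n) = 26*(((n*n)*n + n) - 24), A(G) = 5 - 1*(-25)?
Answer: -431/255879035412 ≈ -1.6844e-9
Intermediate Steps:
A(G) = 30 (A(G) = 5 + 25 = 30)
Q(n) = -624 + 26*n + 26*n³ (Q(n) = 26*((n²*n + n) - 24) = 26*((n³ + n) - 24) = 26*((n + n³) - 24) = 26*(-24 + n + n³) = -624 + 26*n + 26*n³)
v(A(-51), 838)/Q(-2700) = 862/(-624 + 26*(-2700) + 26*(-2700)³) = 862/(-624 - 70200 + 26*(-19683000000)) = 862/(-624 - 70200 - 511758000000) = 862/(-511758070824) = 862*(-1/511758070824) = -431/255879035412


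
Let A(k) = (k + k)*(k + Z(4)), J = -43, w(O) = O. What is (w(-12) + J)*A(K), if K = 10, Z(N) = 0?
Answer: -11000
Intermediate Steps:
A(k) = 2*k**2 (A(k) = (k + k)*(k + 0) = (2*k)*k = 2*k**2)
(w(-12) + J)*A(K) = (-12 - 43)*(2*10**2) = -110*100 = -55*200 = -11000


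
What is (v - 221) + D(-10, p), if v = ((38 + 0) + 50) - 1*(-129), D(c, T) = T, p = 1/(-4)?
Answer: -17/4 ≈ -4.2500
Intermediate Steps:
p = -¼ (p = 1*(-¼) = -¼ ≈ -0.25000)
v = 217 (v = (38 + 50) + 129 = 88 + 129 = 217)
(v - 221) + D(-10, p) = (217 - 221) - ¼ = -4 - ¼ = -17/4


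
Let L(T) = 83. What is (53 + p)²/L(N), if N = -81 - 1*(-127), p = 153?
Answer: 42436/83 ≈ 511.28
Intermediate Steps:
N = 46 (N = -81 + 127 = 46)
(53 + p)²/L(N) = (53 + 153)²/83 = 206²*(1/83) = 42436*(1/83) = 42436/83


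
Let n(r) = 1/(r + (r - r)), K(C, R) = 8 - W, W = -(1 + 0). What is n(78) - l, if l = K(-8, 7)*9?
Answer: -6317/78 ≈ -80.987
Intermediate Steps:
W = -1 (W = -1*1 = -1)
K(C, R) = 9 (K(C, R) = 8 - 1*(-1) = 8 + 1 = 9)
l = 81 (l = 9*9 = 81)
n(r) = 1/r (n(r) = 1/(r + 0) = 1/r)
n(78) - l = 1/78 - 1*81 = 1/78 - 81 = -6317/78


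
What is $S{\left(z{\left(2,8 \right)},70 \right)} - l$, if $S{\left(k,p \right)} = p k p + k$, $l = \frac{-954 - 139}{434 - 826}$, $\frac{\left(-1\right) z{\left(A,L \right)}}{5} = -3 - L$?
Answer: $\frac{105664467}{392} \approx 2.6955 \cdot 10^{5}$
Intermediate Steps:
$z{\left(A,L \right)} = 15 + 5 L$ ($z{\left(A,L \right)} = - 5 \left(-3 - L\right) = 15 + 5 L$)
$l = \frac{1093}{392}$ ($l = - \frac{1093}{-392} = \left(-1093\right) \left(- \frac{1}{392}\right) = \frac{1093}{392} \approx 2.7883$)
$S{\left(k,p \right)} = k + k p^{2}$ ($S{\left(k,p \right)} = k p p + k = k p^{2} + k = k + k p^{2}$)
$S{\left(z{\left(2,8 \right)},70 \right)} - l = \left(15 + 5 \cdot 8\right) \left(1 + 70^{2}\right) - \frac{1093}{392} = \left(15 + 40\right) \left(1 + 4900\right) - \frac{1093}{392} = 55 \cdot 4901 - \frac{1093}{392} = 269555 - \frac{1093}{392} = \frac{105664467}{392}$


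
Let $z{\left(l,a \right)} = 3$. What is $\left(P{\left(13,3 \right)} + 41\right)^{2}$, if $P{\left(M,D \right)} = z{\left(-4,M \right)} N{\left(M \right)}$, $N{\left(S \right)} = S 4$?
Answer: $38809$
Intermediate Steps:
$N{\left(S \right)} = 4 S$
$P{\left(M,D \right)} = 12 M$ ($P{\left(M,D \right)} = 3 \cdot 4 M = 12 M$)
$\left(P{\left(13,3 \right)} + 41\right)^{2} = \left(12 \cdot 13 + 41\right)^{2} = \left(156 + 41\right)^{2} = 197^{2} = 38809$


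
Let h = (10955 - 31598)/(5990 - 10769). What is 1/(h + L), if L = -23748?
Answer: -1593/37823683 ≈ -4.2116e-5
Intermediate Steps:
h = 6881/1593 (h = -20643/(-4779) = -20643*(-1/4779) = 6881/1593 ≈ 4.3195)
1/(h + L) = 1/(6881/1593 - 23748) = 1/(-37823683/1593) = -1593/37823683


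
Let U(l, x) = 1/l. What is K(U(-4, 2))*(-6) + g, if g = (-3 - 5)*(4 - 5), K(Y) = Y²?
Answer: 61/8 ≈ 7.6250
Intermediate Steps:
g = 8 (g = -8*(-1) = 8)
K(U(-4, 2))*(-6) + g = (1/(-4))²*(-6) + 8 = (-¼)²*(-6) + 8 = (1/16)*(-6) + 8 = -3/8 + 8 = 61/8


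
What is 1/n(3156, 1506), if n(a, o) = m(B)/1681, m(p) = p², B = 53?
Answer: 1681/2809 ≈ 0.59843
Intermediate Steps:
n(a, o) = 2809/1681 (n(a, o) = 53²/1681 = 2809*(1/1681) = 2809/1681)
1/n(3156, 1506) = 1/(2809/1681) = 1681/2809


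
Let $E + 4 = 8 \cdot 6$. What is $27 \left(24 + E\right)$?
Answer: $1836$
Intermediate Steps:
$E = 44$ ($E = -4 + 8 \cdot 6 = -4 + 48 = 44$)
$27 \left(24 + E\right) = 27 \left(24 + 44\right) = 27 \cdot 68 = 1836$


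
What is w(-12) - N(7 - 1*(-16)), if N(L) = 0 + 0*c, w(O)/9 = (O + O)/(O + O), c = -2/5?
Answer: 9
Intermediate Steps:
c = -2/5 (c = -2*1/5 = -2/5 ≈ -0.40000)
w(O) = 9 (w(O) = 9*((O + O)/(O + O)) = 9*((2*O)/((2*O))) = 9*((2*O)*(1/(2*O))) = 9*1 = 9)
N(L) = 0 (N(L) = 0 + 0*(-2/5) = 0 + 0 = 0)
w(-12) - N(7 - 1*(-16)) = 9 - 1*0 = 9 + 0 = 9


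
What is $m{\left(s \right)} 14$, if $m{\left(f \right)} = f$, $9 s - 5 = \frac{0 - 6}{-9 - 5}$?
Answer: $\frac{76}{9} \approx 8.4444$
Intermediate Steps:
$s = \frac{38}{63}$ ($s = \frac{5}{9} + \frac{\left(0 - 6\right) \frac{1}{-9 - 5}}{9} = \frac{5}{9} + \frac{\left(-6\right) \frac{1}{-14}}{9} = \frac{5}{9} + \frac{\left(-6\right) \left(- \frac{1}{14}\right)}{9} = \frac{5}{9} + \frac{1}{9} \cdot \frac{3}{7} = \frac{5}{9} + \frac{1}{21} = \frac{38}{63} \approx 0.60317$)
$m{\left(s \right)} 14 = \frac{38}{63} \cdot 14 = \frac{76}{9}$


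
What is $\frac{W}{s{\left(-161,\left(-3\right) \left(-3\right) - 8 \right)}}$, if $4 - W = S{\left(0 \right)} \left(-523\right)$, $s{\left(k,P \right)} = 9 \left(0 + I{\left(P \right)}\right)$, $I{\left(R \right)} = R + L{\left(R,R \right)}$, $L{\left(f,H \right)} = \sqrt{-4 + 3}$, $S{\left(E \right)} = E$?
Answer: $\frac{2}{9} - \frac{2 i}{9} \approx 0.22222 - 0.22222 i$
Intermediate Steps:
$L{\left(f,H \right)} = i$ ($L{\left(f,H \right)} = \sqrt{-1} = i$)
$I{\left(R \right)} = i + R$ ($I{\left(R \right)} = R + i = i + R$)
$s{\left(k,P \right)} = 9 i + 9 P$ ($s{\left(k,P \right)} = 9 \left(0 + \left(i + P\right)\right) = 9 \left(i + P\right) = 9 i + 9 P$)
$W = 4$ ($W = 4 - 0 \left(-523\right) = 4 - 0 = 4 + 0 = 4$)
$\frac{W}{s{\left(-161,\left(-3\right) \left(-3\right) - 8 \right)}} = \frac{4}{9 i + 9 \left(\left(-3\right) \left(-3\right) - 8\right)} = \frac{4}{9 i + 9 \left(9 - 8\right)} = \frac{4}{9 i + 9 \cdot 1} = \frac{4}{9 i + 9} = \frac{4}{9 + 9 i} = 4 \frac{9 - 9 i}{162} = \frac{2 \left(9 - 9 i\right)}{81}$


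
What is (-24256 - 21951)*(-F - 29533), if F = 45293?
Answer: 3457484982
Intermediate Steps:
(-24256 - 21951)*(-F - 29533) = (-24256 - 21951)*(-1*45293 - 29533) = -46207*(-45293 - 29533) = -46207*(-74826) = 3457484982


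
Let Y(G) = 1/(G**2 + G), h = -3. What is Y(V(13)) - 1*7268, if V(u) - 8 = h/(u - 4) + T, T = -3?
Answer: -1729775/238 ≈ -7268.0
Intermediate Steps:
V(u) = 5 - 3/(-4 + u) (V(u) = 8 + (-3/(u - 4) - 3) = 8 + (-3/(-4 + u) - 3) = 8 + (-3 - 3/(-4 + u)) = 5 - 3/(-4 + u))
Y(G) = 1/(G + G**2)
Y(V(13)) - 1*7268 = 1/((((-23 + 5*13)/(-4 + 13)))*(1 + (-23 + 5*13)/(-4 + 13))) - 1*7268 = 1/((((-23 + 65)/9))*(1 + (-23 + 65)/9)) - 7268 = 1/((((1/9)*42))*(1 + (1/9)*42)) - 7268 = 1/((14/3)*(1 + 14/3)) - 7268 = 3/(14*(17/3)) - 7268 = (3/14)*(3/17) - 7268 = 9/238 - 7268 = -1729775/238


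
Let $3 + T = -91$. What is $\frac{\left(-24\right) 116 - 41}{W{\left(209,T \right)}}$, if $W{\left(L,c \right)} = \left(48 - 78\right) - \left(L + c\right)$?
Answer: $\frac{565}{29} \approx 19.483$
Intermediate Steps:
$T = -94$ ($T = -3 - 91 = -94$)
$W{\left(L,c \right)} = -30 - L - c$ ($W{\left(L,c \right)} = -30 - \left(L + c\right) = -30 - L - c$)
$\frac{\left(-24\right) 116 - 41}{W{\left(209,T \right)}} = \frac{\left(-24\right) 116 - 41}{-30 - 209 - -94} = \frac{-2784 - 41}{-30 - 209 + 94} = - \frac{2825}{-145} = \left(-2825\right) \left(- \frac{1}{145}\right) = \frac{565}{29}$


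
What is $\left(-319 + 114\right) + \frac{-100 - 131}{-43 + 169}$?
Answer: $- \frac{1241}{6} \approx -206.83$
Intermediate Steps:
$\left(-319 + 114\right) + \frac{-100 - 131}{-43 + 169} = -205 - \frac{231}{126} = -205 - \frac{11}{6} = - \frac{1241}{6}$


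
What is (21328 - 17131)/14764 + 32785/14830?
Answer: 54627925/21895012 ≈ 2.4950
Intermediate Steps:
(21328 - 17131)/14764 + 32785/14830 = 4197*(1/14764) + 32785*(1/14830) = 4197/14764 + 6557/2966 = 54627925/21895012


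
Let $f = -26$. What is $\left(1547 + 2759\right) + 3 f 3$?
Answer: $4072$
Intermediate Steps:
$\left(1547 + 2759\right) + 3 f 3 = \left(1547 + 2759\right) + 3 \left(-26\right) 3 = 4306 - 234 = 4072$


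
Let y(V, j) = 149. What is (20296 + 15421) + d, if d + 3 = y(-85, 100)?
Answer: 35863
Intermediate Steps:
d = 146 (d = -3 + 149 = 146)
(20296 + 15421) + d = (20296 + 15421) + 146 = 35717 + 146 = 35863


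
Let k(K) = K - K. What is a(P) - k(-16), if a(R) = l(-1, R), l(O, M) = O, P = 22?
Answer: -1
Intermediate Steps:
k(K) = 0
a(R) = -1
a(P) - k(-16) = -1 - 1*0 = -1 + 0 = -1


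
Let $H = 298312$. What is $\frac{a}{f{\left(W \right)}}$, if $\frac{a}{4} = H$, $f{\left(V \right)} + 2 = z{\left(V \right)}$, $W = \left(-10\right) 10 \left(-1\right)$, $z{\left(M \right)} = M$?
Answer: $12176$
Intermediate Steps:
$W = 100$ ($W = \left(-100\right) \left(-1\right) = 100$)
$f{\left(V \right)} = -2 + V$
$a = 1193248$ ($a = 4 \cdot 298312 = 1193248$)
$\frac{a}{f{\left(W \right)}} = \frac{1193248}{-2 + 100} = \frac{1193248}{98} = 1193248 \cdot \frac{1}{98} = 12176$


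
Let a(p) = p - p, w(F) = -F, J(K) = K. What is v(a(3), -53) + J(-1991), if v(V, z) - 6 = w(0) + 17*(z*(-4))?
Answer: 1619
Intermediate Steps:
a(p) = 0
v(V, z) = 6 - 68*z (v(V, z) = 6 + (-1*0 + 17*(z*(-4))) = 6 + (0 + 17*(-4*z)) = 6 + (0 - 68*z) = 6 - 68*z)
v(a(3), -53) + J(-1991) = (6 - 68*(-53)) - 1991 = (6 + 3604) - 1991 = 3610 - 1991 = 1619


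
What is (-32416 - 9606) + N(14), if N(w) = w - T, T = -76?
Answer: -41932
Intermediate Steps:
N(w) = 76 + w (N(w) = w - 1*(-76) = w + 76 = 76 + w)
(-32416 - 9606) + N(14) = (-32416 - 9606) + (76 + 14) = -42022 + 90 = -41932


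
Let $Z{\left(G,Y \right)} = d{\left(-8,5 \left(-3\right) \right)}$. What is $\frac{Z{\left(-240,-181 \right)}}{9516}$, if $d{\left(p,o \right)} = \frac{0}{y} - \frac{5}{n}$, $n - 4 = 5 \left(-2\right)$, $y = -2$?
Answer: $\frac{5}{57096} \approx 8.7572 \cdot 10^{-5}$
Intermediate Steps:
$n = -6$ ($n = 4 + 5 \left(-2\right) = 4 - 10 = -6$)
$d{\left(p,o \right)} = \frac{5}{6}$ ($d{\left(p,o \right)} = \frac{0}{-2} - \frac{5}{-6} = 0 \left(- \frac{1}{2}\right) - - \frac{5}{6} = 0 + \frac{5}{6} = \frac{5}{6}$)
$Z{\left(G,Y \right)} = \frac{5}{6}$
$\frac{Z{\left(-240,-181 \right)}}{9516} = \frac{5}{6 \cdot 9516} = \frac{5}{6} \cdot \frac{1}{9516} = \frac{5}{57096}$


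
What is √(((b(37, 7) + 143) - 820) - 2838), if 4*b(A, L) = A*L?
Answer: I*√13801/2 ≈ 58.739*I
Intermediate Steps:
b(A, L) = A*L/4 (b(A, L) = (A*L)/4 = A*L/4)
√(((b(37, 7) + 143) - 820) - 2838) = √((((¼)*37*7 + 143) - 820) - 2838) = √(((259/4 + 143) - 820) - 2838) = √((831/4 - 820) - 2838) = √(-2449/4 - 2838) = √(-13801/4) = I*√13801/2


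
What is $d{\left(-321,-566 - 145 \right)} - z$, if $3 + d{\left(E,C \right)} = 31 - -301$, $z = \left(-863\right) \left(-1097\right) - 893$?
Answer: $-945489$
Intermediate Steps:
$z = 945818$ ($z = 946711 - 893 = 945818$)
$d{\left(E,C \right)} = 329$ ($d{\left(E,C \right)} = -3 + \left(31 - -301\right) = -3 + \left(31 + 301\right) = -3 + 332 = 329$)
$d{\left(-321,-566 - 145 \right)} - z = 329 - 945818 = -945489$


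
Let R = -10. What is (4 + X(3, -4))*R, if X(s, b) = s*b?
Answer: 80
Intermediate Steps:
X(s, b) = b*s
(4 + X(3, -4))*R = (4 - 4*3)*(-10) = (4 - 12)*(-10) = -8*(-10) = 80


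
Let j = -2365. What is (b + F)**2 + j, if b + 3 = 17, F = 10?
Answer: -1789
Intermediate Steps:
b = 14 (b = -3 + 17 = 14)
(b + F)**2 + j = (14 + 10)**2 - 2365 = 24**2 - 2365 = 576 - 2365 = -1789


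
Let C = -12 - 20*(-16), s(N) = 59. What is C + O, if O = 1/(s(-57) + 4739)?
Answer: 1477785/4798 ≈ 308.00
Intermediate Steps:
C = 308 (C = -12 + 320 = 308)
O = 1/4798 (O = 1/(59 + 4739) = 1/4798 ≈ 0.00020842)
C + O = 308 + 1/4798 = 1477785/4798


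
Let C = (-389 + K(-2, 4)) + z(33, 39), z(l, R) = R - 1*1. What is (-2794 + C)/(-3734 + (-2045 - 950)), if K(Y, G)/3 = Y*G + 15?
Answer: 3124/6729 ≈ 0.46426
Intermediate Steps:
z(l, R) = -1 + R (z(l, R) = R - 1 = -1 + R)
K(Y, G) = 45 + 3*G*Y (K(Y, G) = 3*(Y*G + 15) = 3*(G*Y + 15) = 3*(15 + G*Y) = 45 + 3*G*Y)
C = -330 (C = (-389 + (45 + 3*4*(-2))) + (-1 + 39) = (-389 + (45 - 24)) + 38 = (-389 + 21) + 38 = -368 + 38 = -330)
(-2794 + C)/(-3734 + (-2045 - 950)) = (-2794 - 330)/(-3734 + (-2045 - 950)) = -3124/(-3734 - 2995) = -3124/(-6729) = -3124*(-1/6729) = 3124/6729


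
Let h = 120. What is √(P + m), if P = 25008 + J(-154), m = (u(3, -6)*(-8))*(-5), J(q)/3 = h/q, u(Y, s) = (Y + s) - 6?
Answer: 2*√36531033/77 ≈ 156.99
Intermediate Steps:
u(Y, s) = -6 + Y + s
J(q) = 360/q (J(q) = 3*(120/q) = 360/q)
m = -360 (m = ((-6 + 3 - 6)*(-8))*(-5) = -9*(-8)*(-5) = 72*(-5) = -360)
P = 1925436/77 (P = 25008 + 360/(-154) = 25008 + 360*(-1/154) = 25008 - 180/77 = 1925436/77 ≈ 25006.)
√(P + m) = √(1925436/77 - 360) = √(1897716/77) = 2*√36531033/77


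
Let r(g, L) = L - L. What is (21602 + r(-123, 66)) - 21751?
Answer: -149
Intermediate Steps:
r(g, L) = 0
(21602 + r(-123, 66)) - 21751 = (21602 + 0) - 21751 = 21602 - 21751 = -149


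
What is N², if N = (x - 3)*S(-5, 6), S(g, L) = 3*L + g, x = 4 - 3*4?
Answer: 20449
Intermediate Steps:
x = -8 (x = 4 - 12 = -8)
S(g, L) = g + 3*L
N = -143 (N = (-8 - 3)*(-5 + 3*6) = -11*(-5 + 18) = -11*13 = -143)
N² = (-143)² = 20449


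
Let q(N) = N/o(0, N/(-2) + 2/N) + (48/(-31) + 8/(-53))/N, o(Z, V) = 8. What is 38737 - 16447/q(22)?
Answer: 6295737879/193219 ≈ 32583.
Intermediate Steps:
q(N) = -2792/(1643*N) + N/8 (q(N) = N/8 + (48/(-31) + 8/(-53))/N = N*(1/8) + (48*(-1/31) + 8*(-1/53))/N = N/8 + (-48/31 - 8/53)/N = N/8 - 2792/(1643*N) = -2792/(1643*N) + N/8)
38737 - 16447/q(22) = 38737 - 16447/(-2792/1643/22 + (1/8)*22) = 38737 - 16447/(-2792/1643*1/22 + 11/4) = 38737 - 16447/(-1396/18073 + 11/4) = 38737 - 16447/193219/72292 = 38737 - 16447*72292/193219 = 38737 - 1*1188986524/193219 = 38737 - 1188986524/193219 = 6295737879/193219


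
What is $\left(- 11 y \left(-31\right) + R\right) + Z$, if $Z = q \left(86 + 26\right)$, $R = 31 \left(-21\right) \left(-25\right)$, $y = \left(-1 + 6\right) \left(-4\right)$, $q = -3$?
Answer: $9119$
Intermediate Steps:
$y = -20$ ($y = 5 \left(-4\right) = -20$)
$R = 16275$ ($R = \left(-651\right) \left(-25\right) = 16275$)
$Z = -336$ ($Z = - 3 \left(86 + 26\right) = \left(-3\right) 112 = -336$)
$\left(- 11 y \left(-31\right) + R\right) + Z = \left(\left(-11\right) \left(-20\right) \left(-31\right) + 16275\right) - 336 = \left(220 \left(-31\right) + 16275\right) - 336 = \left(-6820 + 16275\right) - 336 = 9455 - 336 = 9119$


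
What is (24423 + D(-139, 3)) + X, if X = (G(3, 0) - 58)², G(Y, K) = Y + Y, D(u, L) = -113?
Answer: 27014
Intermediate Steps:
G(Y, K) = 2*Y
X = 2704 (X = (2*3 - 58)² = (6 - 58)² = (-52)² = 2704)
(24423 + D(-139, 3)) + X = (24423 - 113) + 2704 = 24310 + 2704 = 27014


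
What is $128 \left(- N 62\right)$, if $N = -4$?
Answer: $31744$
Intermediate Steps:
$128 \left(- N 62\right) = 128 \left(- \left(-4\right) 62\right) = 128 \left(\left(-1\right) \left(-248\right)\right) = 128 \cdot 248 = 31744$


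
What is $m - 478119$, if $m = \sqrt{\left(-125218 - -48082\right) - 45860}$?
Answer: $-478119 + 2 i \sqrt{30749} \approx -4.7812 \cdot 10^{5} + 350.71 i$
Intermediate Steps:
$m = 2 i \sqrt{30749}$ ($m = \sqrt{\left(-125218 + 48082\right) - 45860} = \sqrt{-77136 - 45860} = \sqrt{-122996} = 2 i \sqrt{30749} \approx 350.71 i$)
$m - 478119 = 2 i \sqrt{30749} - 478119 = -478119 + 2 i \sqrt{30749}$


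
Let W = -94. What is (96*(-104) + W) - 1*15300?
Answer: -25378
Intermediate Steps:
(96*(-104) + W) - 1*15300 = (96*(-104) - 94) - 1*15300 = (-9984 - 94) - 15300 = -10078 - 15300 = -25378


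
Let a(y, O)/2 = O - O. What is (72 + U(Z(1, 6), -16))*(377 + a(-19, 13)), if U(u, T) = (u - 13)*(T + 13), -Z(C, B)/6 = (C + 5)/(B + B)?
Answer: 45240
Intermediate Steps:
Z(C, B) = -3*(5 + C)/B (Z(C, B) = -6*(C + 5)/(B + B) = -6*(5 + C)/(2*B) = -6*(5 + C)*1/(2*B) = -3*(5 + C)/B)
U(u, T) = (-13 + u)*(13 + T)
a(y, O) = 0 (a(y, O) = 2*(O - O) = 2*0 = 0)
(72 + U(Z(1, 6), -16))*(377 + a(-19, 13)) = (72 + (-169 - 13*(-16) + 13*(3*(-5 - 1*1)/6) - 48*(-5 - 1*1)/6))*(377 + 0) = (72 + (-169 + 208 + 13*(3*(⅙)*(-5 - 1)) - 48*(-5 - 1)/6))*377 = (72 + (-169 + 208 + 13*(3*(⅙)*(-6)) - 48*(-6)/6))*377 = (72 + (-169 + 208 + 13*(-3) - 16*(-3)))*377 = (72 + (-169 + 208 - 39 + 48))*377 = (72 + 48)*377 = 120*377 = 45240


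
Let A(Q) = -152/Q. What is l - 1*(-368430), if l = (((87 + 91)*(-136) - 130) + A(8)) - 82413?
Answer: 261660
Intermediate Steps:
l = -106770 (l = (((87 + 91)*(-136) - 130) - 152/8) - 82413 = ((178*(-136) - 130) - 152*⅛) - 82413 = ((-24208 - 130) - 19) - 82413 = (-24338 - 19) - 82413 = -24357 - 82413 = -106770)
l - 1*(-368430) = -106770 - 1*(-368430) = -106770 + 368430 = 261660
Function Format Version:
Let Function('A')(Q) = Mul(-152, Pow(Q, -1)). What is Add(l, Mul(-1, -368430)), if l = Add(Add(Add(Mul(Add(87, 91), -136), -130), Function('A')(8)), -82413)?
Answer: 261660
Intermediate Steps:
l = -106770 (l = Add(Add(Add(Mul(Add(87, 91), -136), -130), Mul(-152, Pow(8, -1))), -82413) = Add(Add(Add(Mul(178, -136), -130), Mul(-152, Rational(1, 8))), -82413) = Add(Add(Add(-24208, -130), -19), -82413) = Add(Add(-24338, -19), -82413) = Add(-24357, -82413) = -106770)
Add(l, Mul(-1, -368430)) = Add(-106770, Mul(-1, -368430)) = Add(-106770, 368430) = 261660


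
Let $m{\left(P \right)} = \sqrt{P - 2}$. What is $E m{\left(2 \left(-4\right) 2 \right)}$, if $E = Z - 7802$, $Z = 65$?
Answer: $- 23211 i \sqrt{2} \approx - 32825.0 i$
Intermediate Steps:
$m{\left(P \right)} = \sqrt{-2 + P}$
$E = -7737$ ($E = 65 - 7802 = -7737$)
$E m{\left(2 \left(-4\right) 2 \right)} = - 7737 \sqrt{-2 + 2 \left(-4\right) 2} = - 7737 \sqrt{-2 - 16} = - 7737 \sqrt{-18} = - 7737 \cdot 3 i \sqrt{2} = - 23211 i \sqrt{2}$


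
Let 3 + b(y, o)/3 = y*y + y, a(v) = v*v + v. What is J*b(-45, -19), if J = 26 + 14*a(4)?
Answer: 1814886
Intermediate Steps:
a(v) = v + v**2 (a(v) = v**2 + v = v + v**2)
J = 306 (J = 26 + 14*(4*(1 + 4)) = 26 + 14*(4*5) = 26 + 14*20 = 26 + 280 = 306)
b(y, o) = -9 + 3*y + 3*y**2 (b(y, o) = -9 + 3*(y*y + y) = -9 + 3*(y**2 + y) = -9 + 3*(y + y**2) = -9 + (3*y + 3*y**2) = -9 + 3*y + 3*y**2)
J*b(-45, -19) = 306*(-9 + 3*(-45) + 3*(-45)**2) = 306*(-9 - 135 + 3*2025) = 306*(-9 - 135 + 6075) = 306*5931 = 1814886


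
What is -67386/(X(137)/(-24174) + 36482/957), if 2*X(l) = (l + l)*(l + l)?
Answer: -8959440402/4862023 ≈ -1842.7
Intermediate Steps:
X(l) = 2*l² (X(l) = ((l + l)*(l + l))/2 = ((2*l)*(2*l))/2 = (4*l²)/2 = 2*l²)
-67386/(X(137)/(-24174) + 36482/957) = -67386/((2*137²)/(-24174) + 36482/957) = -67386/((2*18769)*(-1/24174) + 36482*(1/957)) = -67386/(37538*(-1/24174) + 1258/33) = -67386/(-18769/12087 + 1258/33) = -67386/4862023/132957 = -67386*132957/4862023 = -8959440402/4862023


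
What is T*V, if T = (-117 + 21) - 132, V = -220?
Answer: 50160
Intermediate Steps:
T = -228 (T = -96 - 132 = -228)
T*V = -228*(-220) = 50160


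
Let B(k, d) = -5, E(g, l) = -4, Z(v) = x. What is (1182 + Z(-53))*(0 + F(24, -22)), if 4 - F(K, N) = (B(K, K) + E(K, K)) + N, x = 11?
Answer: 41755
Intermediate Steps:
Z(v) = 11
F(K, N) = 13 - N (F(K, N) = 4 - ((-5 - 4) + N) = 4 - (-9 + N) = 4 + (9 - N) = 13 - N)
(1182 + Z(-53))*(0 + F(24, -22)) = (1182 + 11)*(0 + (13 - 1*(-22))) = 1193*(0 + (13 + 22)) = 1193*(0 + 35) = 1193*35 = 41755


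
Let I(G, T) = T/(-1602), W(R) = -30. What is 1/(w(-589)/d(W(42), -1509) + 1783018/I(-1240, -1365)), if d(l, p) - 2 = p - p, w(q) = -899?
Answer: 910/1903854179 ≈ 4.7798e-7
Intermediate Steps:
I(G, T) = -T/1602 (I(G, T) = T*(-1/1602) = -T/1602)
d(l, p) = 2 (d(l, p) = 2 + (p - p) = 2 + 0 = 2)
1/(w(-589)/d(W(42), -1509) + 1783018/I(-1240, -1365)) = 1/(-899/2 + 1783018/((-1/1602*(-1365)))) = 1/(-899*1/2 + 1783018/(455/534)) = 1/(-899/2 + 1783018*(534/455)) = 1/(-899/2 + 952131612/455) = 1/(1903854179/910) = 910/1903854179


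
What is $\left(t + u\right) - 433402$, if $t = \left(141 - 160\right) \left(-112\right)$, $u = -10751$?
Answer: $-442025$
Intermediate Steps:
$t = 2128$ ($t = \left(-19\right) \left(-112\right) = 2128$)
$\left(t + u\right) - 433402 = \left(2128 - 10751\right) - 433402 = -8623 - 433402 = -442025$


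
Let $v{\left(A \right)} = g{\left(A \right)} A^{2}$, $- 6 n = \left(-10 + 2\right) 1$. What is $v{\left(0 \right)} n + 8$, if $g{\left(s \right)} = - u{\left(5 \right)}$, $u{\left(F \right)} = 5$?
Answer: $8$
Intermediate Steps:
$n = \frac{4}{3}$ ($n = - \frac{\left(-10 + 2\right) 1}{6} = - \frac{\left(-8\right) 1}{6} = \left(- \frac{1}{6}\right) \left(-8\right) = \frac{4}{3} \approx 1.3333$)
$g{\left(s \right)} = -5$ ($g{\left(s \right)} = \left(-1\right) 5 = -5$)
$v{\left(A \right)} = - 5 A^{2}$
$v{\left(0 \right)} n + 8 = - 5 \cdot 0^{2} \cdot \frac{4}{3} + 8 = \left(-5\right) 0 \cdot \frac{4}{3} + 8 = 0 \cdot \frac{4}{3} + 8 = 0 + 8 = 8$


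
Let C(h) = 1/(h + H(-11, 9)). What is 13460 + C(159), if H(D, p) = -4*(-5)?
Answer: 2409341/179 ≈ 13460.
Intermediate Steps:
H(D, p) = 20
C(h) = 1/(20 + h) (C(h) = 1/(h + 20) = 1/(20 + h))
13460 + C(159) = 13460 + 1/(20 + 159) = 13460 + 1/179 = 2409341/179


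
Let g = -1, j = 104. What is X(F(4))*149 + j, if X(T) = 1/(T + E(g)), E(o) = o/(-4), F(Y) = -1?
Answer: -284/3 ≈ -94.667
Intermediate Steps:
E(o) = -o/4 (E(o) = o*(-¼) = -o/4)
X(T) = 1/(¼ + T) (X(T) = 1/(T - ¼*(-1)) = 1/(T + ¼) = 1/(¼ + T))
X(F(4))*149 + j = (4/(1 + 4*(-1)))*149 + 104 = (4/(1 - 4))*149 + 104 = (4/(-3))*149 + 104 = (4*(-⅓))*149 + 104 = -4/3*149 + 104 = -596/3 + 104 = -284/3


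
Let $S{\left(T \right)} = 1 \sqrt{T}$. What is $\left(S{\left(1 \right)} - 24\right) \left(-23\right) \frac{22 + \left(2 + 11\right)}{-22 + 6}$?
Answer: $- \frac{18515}{16} \approx -1157.2$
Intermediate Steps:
$S{\left(T \right)} = \sqrt{T}$
$\left(S{\left(1 \right)} - 24\right) \left(-23\right) \frac{22 + \left(2 + 11\right)}{-22 + 6} = \left(\sqrt{1} - 24\right) \left(-23\right) \frac{22 + \left(2 + 11\right)}{-22 + 6} = \left(1 - 24\right) \left(-23\right) \frac{22 + 13}{-16} = \left(-23\right) \left(-23\right) 35 \left(- \frac{1}{16}\right) = 529 \left(- \frac{35}{16}\right) = - \frac{18515}{16}$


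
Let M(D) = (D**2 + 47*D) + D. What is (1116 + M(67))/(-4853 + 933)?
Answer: -8821/3920 ≈ -2.2503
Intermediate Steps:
M(D) = D**2 + 48*D
(1116 + M(67))/(-4853 + 933) = (1116 + 67*(48 + 67))/(-4853 + 933) = (1116 + 67*115)/(-3920) = (1116 + 7705)*(-1/3920) = 8821*(-1/3920) = -8821/3920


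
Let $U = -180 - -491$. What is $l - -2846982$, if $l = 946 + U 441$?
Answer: $2985079$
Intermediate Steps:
$U = 311$ ($U = -180 + 491 = 311$)
$l = 138097$ ($l = 946 + 311 \cdot 441 = 946 + 137151 = 138097$)
$l - -2846982 = 138097 - -2846982 = 138097 + 2846982 = 2985079$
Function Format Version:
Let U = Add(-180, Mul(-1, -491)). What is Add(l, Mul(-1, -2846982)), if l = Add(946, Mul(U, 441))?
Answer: 2985079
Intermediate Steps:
U = 311 (U = Add(-180, 491) = 311)
l = 138097 (l = Add(946, Mul(311, 441)) = Add(946, 137151) = 138097)
Add(l, Mul(-1, -2846982)) = Add(138097, Mul(-1, -2846982)) = Add(138097, 2846982) = 2985079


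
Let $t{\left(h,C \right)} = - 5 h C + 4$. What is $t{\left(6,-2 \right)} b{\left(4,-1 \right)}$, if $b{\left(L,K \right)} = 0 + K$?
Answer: $-64$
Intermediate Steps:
$b{\left(L,K \right)} = K$
$t{\left(h,C \right)} = 4 - 5 C h$ ($t{\left(h,C \right)} = - 5 C h + 4 = 4 - 5 C h$)
$t{\left(6,-2 \right)} b{\left(4,-1 \right)} = \left(4 - \left(-10\right) 6\right) \left(-1\right) = \left(4 + 60\right) \left(-1\right) = 64 \left(-1\right) = -64$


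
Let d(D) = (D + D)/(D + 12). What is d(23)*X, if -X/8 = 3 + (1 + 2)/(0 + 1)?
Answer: -2208/35 ≈ -63.086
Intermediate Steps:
d(D) = 2*D/(12 + D) (d(D) = (2*D)/(12 + D) = 2*D/(12 + D))
X = -48 (X = -8*(3 + (1 + 2)/(0 + 1)) = -8*(3 + 3/1) = -8*(3 + 3*1) = -8*(3 + 3) = -8*6 = -48)
d(23)*X = (2*23/(12 + 23))*(-48) = (2*23/35)*(-48) = (2*23*(1/35))*(-48) = (46/35)*(-48) = -2208/35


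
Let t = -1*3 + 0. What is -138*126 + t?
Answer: -17391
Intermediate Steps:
t = -3 (t = -3 + 0 = -3)
-138*126 + t = -138*126 - 3 = -17388 - 3 = -17391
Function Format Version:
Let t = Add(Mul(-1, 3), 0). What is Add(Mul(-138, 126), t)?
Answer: -17391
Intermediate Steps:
t = -3 (t = Add(-3, 0) = -3)
Add(Mul(-138, 126), t) = Add(Mul(-138, 126), -3) = Add(-17388, -3) = -17391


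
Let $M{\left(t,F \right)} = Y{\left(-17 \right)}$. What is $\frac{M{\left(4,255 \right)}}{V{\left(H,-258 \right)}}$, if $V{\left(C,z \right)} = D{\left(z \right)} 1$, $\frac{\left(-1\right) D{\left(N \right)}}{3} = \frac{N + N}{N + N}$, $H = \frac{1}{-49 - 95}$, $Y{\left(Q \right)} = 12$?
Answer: $-4$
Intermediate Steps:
$H = - \frac{1}{144}$ ($H = \frac{1}{-144} = - \frac{1}{144} \approx -0.0069444$)
$M{\left(t,F \right)} = 12$
$D{\left(N \right)} = -3$ ($D{\left(N \right)} = - 3 \frac{N + N}{N + N} = - 3 \frac{2 N}{2 N} = - 3 \cdot 2 N \frac{1}{2 N} = \left(-3\right) 1 = -3$)
$V{\left(C,z \right)} = -3$ ($V{\left(C,z \right)} = \left(-3\right) 1 = -3$)
$\frac{M{\left(4,255 \right)}}{V{\left(H,-258 \right)}} = \frac{12}{-3} = 12 \left(- \frac{1}{3}\right) = -4$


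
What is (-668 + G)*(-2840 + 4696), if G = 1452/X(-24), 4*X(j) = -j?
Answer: -790656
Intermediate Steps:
X(j) = -j/4 (X(j) = (-j)/4 = -j/4)
G = 242 (G = 1452/((-¼*(-24))) = 1452/6 = 1452*(⅙) = 242)
(-668 + G)*(-2840 + 4696) = (-668 + 242)*(-2840 + 4696) = -426*1856 = -790656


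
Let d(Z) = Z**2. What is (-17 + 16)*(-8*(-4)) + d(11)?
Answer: 89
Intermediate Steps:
(-17 + 16)*(-8*(-4)) + d(11) = (-17 + 16)*(-8*(-4)) + 11**2 = -1*32 + 121 = -32 + 121 = 89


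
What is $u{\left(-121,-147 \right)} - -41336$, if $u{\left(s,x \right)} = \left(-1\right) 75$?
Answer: $41261$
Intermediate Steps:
$u{\left(s,x \right)} = -75$
$u{\left(-121,-147 \right)} - -41336 = -75 - -41336 = -75 + 41336 = 41261$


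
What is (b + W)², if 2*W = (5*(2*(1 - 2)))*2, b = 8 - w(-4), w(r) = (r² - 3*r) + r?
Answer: 676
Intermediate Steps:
w(r) = r² - 2*r
b = -16 (b = 8 - (-4)*(-2 - 4) = 8 - (-4)*(-6) = 8 - 1*24 = 8 - 24 = -16)
W = -10 (W = ((5*(2*(1 - 2)))*2)/2 = ((5*(2*(-1)))*2)/2 = ((5*(-2))*2)/2 = (-10*2)/2 = (½)*(-20) = -10)
(b + W)² = (-16 - 10)² = (-26)² = 676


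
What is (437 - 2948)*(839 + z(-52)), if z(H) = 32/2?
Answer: -2146905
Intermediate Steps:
z(H) = 16 (z(H) = 32*(1/2) = 16)
(437 - 2948)*(839 + z(-52)) = (437 - 2948)*(839 + 16) = -2511*855 = -2146905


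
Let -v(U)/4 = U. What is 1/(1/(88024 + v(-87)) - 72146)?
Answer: -88372/6375686311 ≈ -1.3861e-5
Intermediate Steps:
v(U) = -4*U
1/(1/(88024 + v(-87)) - 72146) = 1/(1/(88024 - 4*(-87)) - 72146) = 1/(1/(88024 + 348) - 72146) = 1/(1/88372 - 72146) = 1/(-6375686311/88372) = -88372/6375686311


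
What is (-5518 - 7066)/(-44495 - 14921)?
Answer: 1573/7427 ≈ 0.21179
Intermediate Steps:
(-5518 - 7066)/(-44495 - 14921) = -12584/(-59416) = -12584*(-1/59416) = 1573/7427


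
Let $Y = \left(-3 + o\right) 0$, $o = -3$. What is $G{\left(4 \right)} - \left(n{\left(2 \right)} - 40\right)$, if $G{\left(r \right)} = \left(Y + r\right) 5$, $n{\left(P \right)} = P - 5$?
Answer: $63$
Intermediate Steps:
$n{\left(P \right)} = -5 + P$
$Y = 0$ ($Y = \left(-3 - 3\right) 0 = \left(-6\right) 0 = 0$)
$G{\left(r \right)} = 5 r$ ($G{\left(r \right)} = \left(0 + r\right) 5 = r 5 = 5 r$)
$G{\left(4 \right)} - \left(n{\left(2 \right)} - 40\right) = 5 \cdot 4 - \left(\left(-5 + 2\right) - 40\right) = 20 - \left(-3 - 40\right) = 20 - -43 = 20 + 43 = 63$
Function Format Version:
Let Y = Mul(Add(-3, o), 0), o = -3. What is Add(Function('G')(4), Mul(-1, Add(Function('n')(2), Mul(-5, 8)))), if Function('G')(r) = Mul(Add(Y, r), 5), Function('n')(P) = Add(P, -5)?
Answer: 63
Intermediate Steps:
Function('n')(P) = Add(-5, P)
Y = 0 (Y = Mul(Add(-3, -3), 0) = Mul(-6, 0) = 0)
Function('G')(r) = Mul(5, r) (Function('G')(r) = Mul(Add(0, r), 5) = Mul(r, 5) = Mul(5, r))
Add(Function('G')(4), Mul(-1, Add(Function('n')(2), Mul(-5, 8)))) = Add(Mul(5, 4), Mul(-1, Add(Add(-5, 2), Mul(-5, 8)))) = Add(20, Mul(-1, Add(-3, -40))) = Add(20, Mul(-1, -43)) = Add(20, 43) = 63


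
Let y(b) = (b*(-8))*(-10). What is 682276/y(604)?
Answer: 170569/12080 ≈ 14.120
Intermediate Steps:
y(b) = 80*b (y(b) = -8*b*(-10) = 80*b)
682276/y(604) = 682276/((80*604)) = 682276/48320 = 682276*(1/48320) = 170569/12080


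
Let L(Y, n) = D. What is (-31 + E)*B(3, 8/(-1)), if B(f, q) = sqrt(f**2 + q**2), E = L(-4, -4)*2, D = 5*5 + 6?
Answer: 31*sqrt(73) ≈ 264.86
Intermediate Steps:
D = 31 (D = 25 + 6 = 31)
L(Y, n) = 31
E = 62 (E = 31*2 = 62)
(-31 + E)*B(3, 8/(-1)) = (-31 + 62)*sqrt(3**2 + (8/(-1))**2) = 31*sqrt(9 + (8*(-1))**2) = 31*sqrt(9 + (-8)**2) = 31*sqrt(9 + 64) = 31*sqrt(73)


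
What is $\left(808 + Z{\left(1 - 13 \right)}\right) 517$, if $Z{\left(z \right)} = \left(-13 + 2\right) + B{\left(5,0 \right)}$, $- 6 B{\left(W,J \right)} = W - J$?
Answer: $\frac{2469709}{6} \approx 4.1162 \cdot 10^{5}$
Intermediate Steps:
$B{\left(W,J \right)} = - \frac{W}{6} + \frac{J}{6}$ ($B{\left(W,J \right)} = - \frac{W - J}{6} = - \frac{W}{6} + \frac{J}{6}$)
$Z{\left(z \right)} = - \frac{71}{6}$ ($Z{\left(z \right)} = \left(-13 + 2\right) + \left(\left(- \frac{1}{6}\right) 5 + \frac{1}{6} \cdot 0\right) = -11 + \left(- \frac{5}{6} + 0\right) = -11 - \frac{5}{6} = - \frac{71}{6}$)
$\left(808 + Z{\left(1 - 13 \right)}\right) 517 = \left(808 - \frac{71}{6}\right) 517 = \frac{4777}{6} \cdot 517 = \frac{2469709}{6}$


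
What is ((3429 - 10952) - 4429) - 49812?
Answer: -61764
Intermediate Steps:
((3429 - 10952) - 4429) - 49812 = (-7523 - 4429) - 49812 = -11952 - 49812 = -61764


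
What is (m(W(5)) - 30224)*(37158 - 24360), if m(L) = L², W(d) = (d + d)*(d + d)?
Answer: -258826752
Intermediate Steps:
W(d) = 4*d² (W(d) = (2*d)*(2*d) = 4*d²)
(m(W(5)) - 30224)*(37158 - 24360) = ((4*5²)² - 30224)*(37158 - 24360) = ((4*25)² - 30224)*12798 = (100² - 30224)*12798 = (10000 - 30224)*12798 = -20224*12798 = -258826752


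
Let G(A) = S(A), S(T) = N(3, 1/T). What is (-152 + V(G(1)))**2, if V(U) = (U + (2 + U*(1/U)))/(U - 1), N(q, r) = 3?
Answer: 22201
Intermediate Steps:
S(T) = 3
G(A) = 3
V(U) = (3 + U)/(-1 + U) (V(U) = (U + (2 + U/U))/(-1 + U) = (U + (2 + 1))/(-1 + U) = (U + 3)/(-1 + U) = (3 + U)/(-1 + U))
(-152 + V(G(1)))**2 = (-152 + (3 + 3)/(-1 + 3))**2 = (-152 + 6/2)**2 = (-152 + (1/2)*6)**2 = (-152 + 3)**2 = (-149)**2 = 22201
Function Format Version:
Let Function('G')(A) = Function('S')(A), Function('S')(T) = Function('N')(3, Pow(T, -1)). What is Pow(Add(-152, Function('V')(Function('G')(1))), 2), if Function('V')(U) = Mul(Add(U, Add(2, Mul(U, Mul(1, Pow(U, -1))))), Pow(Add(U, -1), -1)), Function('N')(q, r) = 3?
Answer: 22201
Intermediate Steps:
Function('S')(T) = 3
Function('G')(A) = 3
Function('V')(U) = Mul(Pow(Add(-1, U), -1), Add(3, U)) (Function('V')(U) = Mul(Add(U, Add(2, Mul(U, Pow(U, -1)))), Pow(Add(-1, U), -1)) = Mul(Add(U, Add(2, 1)), Pow(Add(-1, U), -1)) = Mul(Add(U, 3), Pow(Add(-1, U), -1)) = Mul(Add(3, U), Pow(Add(-1, U), -1)) = Mul(Pow(Add(-1, U), -1), Add(3, U)))
Pow(Add(-152, Function('V')(Function('G')(1))), 2) = Pow(Add(-152, Mul(Pow(Add(-1, 3), -1), Add(3, 3))), 2) = Pow(Add(-152, Mul(Pow(2, -1), 6)), 2) = Pow(Add(-152, Mul(Rational(1, 2), 6)), 2) = Pow(Add(-152, 3), 2) = Pow(-149, 2) = 22201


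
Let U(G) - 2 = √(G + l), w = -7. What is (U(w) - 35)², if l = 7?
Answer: 1089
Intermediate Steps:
U(G) = 2 + √(7 + G) (U(G) = 2 + √(G + 7) = 2 + √(7 + G))
(U(w) - 35)² = ((2 + √(7 - 7)) - 35)² = ((2 + √0) - 35)² = ((2 + 0) - 35)² = (2 - 35)² = (-33)² = 1089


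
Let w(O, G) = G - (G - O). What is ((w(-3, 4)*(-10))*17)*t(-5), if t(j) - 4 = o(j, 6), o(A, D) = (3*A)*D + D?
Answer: -40800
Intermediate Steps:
w(O, G) = O (w(O, G) = G + (O - G) = O)
o(A, D) = D + 3*A*D (o(A, D) = 3*A*D + D = D + 3*A*D)
t(j) = 10 + 18*j (t(j) = 4 + 6*(1 + 3*j) = 4 + (6 + 18*j) = 10 + 18*j)
((w(-3, 4)*(-10))*17)*t(-5) = (-3*(-10)*17)*(10 + 18*(-5)) = (30*17)*(10 - 90) = 510*(-80) = -40800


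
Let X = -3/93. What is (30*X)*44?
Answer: -1320/31 ≈ -42.581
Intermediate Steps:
X = -1/31 (X = -3*1/93 = -1/31 ≈ -0.032258)
(30*X)*44 = (30*(-1/31))*44 = -30/31*44 = -1320/31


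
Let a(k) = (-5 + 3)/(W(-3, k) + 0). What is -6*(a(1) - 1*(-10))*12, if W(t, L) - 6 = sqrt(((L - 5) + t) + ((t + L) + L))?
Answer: 72*(-10*sqrt(2) + 29*I)/(sqrt(2) - 3*I) ≈ -700.36 - 9.2567*I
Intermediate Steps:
W(t, L) = 6 + sqrt(-5 + 2*t + 3*L) (W(t, L) = 6 + sqrt(((L - 5) + t) + ((t + L) + L)) = 6 + sqrt(((-5 + L) + t) + ((L + t) + L)) = 6 + sqrt((-5 + L + t) + (t + 2*L)) = 6 + sqrt(-5 + 2*t + 3*L))
a(k) = -2/(6 + sqrt(-11 + 3*k)) (a(k) = (-5 + 3)/((6 + sqrt(-5 + 2*(-3) + 3*k)) + 0) = -2/((6 + sqrt(-5 - 6 + 3*k)) + 0) = -2/((6 + sqrt(-11 + 3*k)) + 0) = -2/(6 + sqrt(-11 + 3*k)))
-6*(a(1) - 1*(-10))*12 = -6*(-2/(6 + sqrt(-11 + 3*1)) - 1*(-10))*12 = -6*(-2/(6 + sqrt(-11 + 3)) + 10)*12 = -6*(-2/(6 + sqrt(-8)) + 10)*12 = -6*(-2/(6 + 2*I*sqrt(2)) + 10)*12 = -6*(10 - 2/(6 + 2*I*sqrt(2)))*12 = (-60 + 12/(6 + 2*I*sqrt(2)))*12 = -720 + 144/(6 + 2*I*sqrt(2))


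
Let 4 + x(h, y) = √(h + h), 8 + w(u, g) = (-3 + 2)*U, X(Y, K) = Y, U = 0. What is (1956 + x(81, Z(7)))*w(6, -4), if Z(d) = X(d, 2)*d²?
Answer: -15616 - 72*√2 ≈ -15718.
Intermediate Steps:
w(u, g) = -8 (w(u, g) = -8 + (-3 + 2)*0 = -8 - 1*0 = -8 + 0 = -8)
Z(d) = d³ (Z(d) = d*d² = d³)
x(h, y) = -4 + √2*√h (x(h, y) = -4 + √(h + h) = -4 + √(2*h) = -4 + √2*√h)
(1956 + x(81, Z(7)))*w(6, -4) = (1956 + (-4 + √2*√81))*(-8) = (1956 + (-4 + √2*9))*(-8) = (1956 + (-4 + 9*√2))*(-8) = (1952 + 9*√2)*(-8) = -15616 - 72*√2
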